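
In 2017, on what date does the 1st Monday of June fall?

5 June 2017

The first Monday of June 2017 is June 5.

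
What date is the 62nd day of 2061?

2061-03-03

January has 31 days (62 − 31 = 31 remain).
February has 28 days (31 − 28 = 3 remain).
3 into March → March 3.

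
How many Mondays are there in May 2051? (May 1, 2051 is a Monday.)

5

May 1, 2051 is a Monday; the first Monday on or after it is May 1, 2051.
From May 1, 2051 to May 31, 2051 is 31 − 1 = 30 days.
30 ÷ 7 = 4 full weeks with remainder 2, so 4 more Mondays after the first → 5.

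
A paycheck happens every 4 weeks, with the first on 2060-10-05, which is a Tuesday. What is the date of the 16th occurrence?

The 16th occurrence is 15 intervals after the first: 15 × 28 = 420 days after 2060-10-05.
October has 31 days — 26 days to the end of October leaves 394.
November has 30 days (364 left).
December has 31 days (333 left).
January has 31 days (302 left).
February has 28 days (274 left).
March has 31 days (243 left).
April has 30 days (213 left).
May has 31 days (182 left).
June has 30 days (152 left).
July has 31 days (121 left).
August has 31 days (90 left).
September has 30 days (60 left).
October has 31 days (29 left).
29 days into November → 2061-11-29.

2061-11-29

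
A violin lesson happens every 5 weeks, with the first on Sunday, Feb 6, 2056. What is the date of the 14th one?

The 14th occurrence is 13 intervals after the first: 13 × 35 = 455 days after Feb 6, 2056.
Feb has 29 days — 23 days to the end of Feb leaves 432.
From end of Feb to end of 2056 is 306 days (126 left).
Jan has 31 days (95 left).
Feb has 28 days (67 left).
Mar has 31 days (36 left).
Apr has 30 days (6 left).
6 days into May → May 6, 2057.

May 6, 2057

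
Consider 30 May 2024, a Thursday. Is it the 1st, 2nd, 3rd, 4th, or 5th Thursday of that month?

5th

Day 30 falls in week ⌈30/7⌉ of the month.
Days 1–7 hold the 1st Thursday, 8–14 the 2nd, 15–21 the 3rd, 22–28 the 4th, 29–31 the 5th.
30 is in the range for the 5th.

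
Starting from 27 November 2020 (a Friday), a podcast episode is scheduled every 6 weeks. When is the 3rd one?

The 3rd occurrence is 2 intervals after the first: 2 × 42 = 84 days after 27 November 2020.
November has 30 days — 3 days to the end of November leaves 81.
December has 31 days (50 left).
January has 31 days (19 left).
19 days into February → 19 February 2021.

19 February 2021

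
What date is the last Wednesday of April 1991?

The first Wednesday of April 1991 is April 3.
April 1991 has 30 days. Adding weeks: 3, 10, 17, 24 — the last one ≤ 30 is the 24th.

1991-04-24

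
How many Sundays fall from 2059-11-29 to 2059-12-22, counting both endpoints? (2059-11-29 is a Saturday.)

4

2059-11-29 is a Saturday; the first Sunday on or after it is 2059-11-30 (1 day later).
From 2059-11-30 to 2059-12-22: 0 + 22 = 22 days (rest of November, December).
22 ÷ 7 = 3 full weeks with remainder 1, so 3 more Sundays after the first → 4.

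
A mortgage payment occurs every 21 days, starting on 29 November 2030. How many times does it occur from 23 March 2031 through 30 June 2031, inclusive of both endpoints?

Occurrences land 21·i days after 29 November 2030 for i = 0, 1, 2, …
23 March 2031 is 114 days after the start; 114 ÷ 21 = 5 remainder 9; since the remainder is 9, round up to i = 6. First occurrence in the window: #7 on 4 April 2031 (6×21 = 126 days in).
30 June 2031 is 213 days after the start; 213 ÷ 21 = 10 remainder 3. Last occurrence in the window: #11 on 27 June 2031.
Occurrences #7 through #11: 5 in total.

5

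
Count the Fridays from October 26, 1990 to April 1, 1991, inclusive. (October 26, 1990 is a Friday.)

October 26, 1990 is a Friday; the first Friday on or after it is October 26, 1990.
From October 26, 1990 to April 1, 1991: 5 + 30 + 31 + 31 + 28 + 31 + 1 = 157 days (rest of October, November, December, January, February, March, April).
157 ÷ 7 = 22 full weeks with remainder 3, so 22 more Fridays after the first → 23.

23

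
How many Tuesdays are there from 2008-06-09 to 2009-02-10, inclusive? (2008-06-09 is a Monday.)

36

2008-06-09 is a Monday; the first Tuesday on or after it is 2008-06-10 (1 day later).
From 2008-06-10 to 2009-02-10: 20 + 31 + 31 + 30 + 31 + 30 + 31 + 31 + 10 = 245 days (rest of June, July, August, September, October, November, December, January, February).
245 ÷ 7 = 35 full weeks with remainder 0, so 35 more Tuesdays after the first → 36.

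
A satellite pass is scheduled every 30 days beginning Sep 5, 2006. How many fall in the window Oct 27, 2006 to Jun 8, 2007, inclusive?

Occurrences land 30·i days after Sep 5, 2006 for i = 0, 1, 2, …
Oct 27, 2006 is 52 days after the start; 52 ÷ 30 = 1 remainder 22; since the remainder is 22, round up to i = 2. First occurrence in the window: #3 on Nov 4, 2006 (2×30 = 60 days in).
Jun 8, 2007 is 276 days after the start; 276 ÷ 30 = 9 remainder 6. Last occurrence in the window: #10 on Jun 2, 2007.
Occurrences #3 through #10: 8 in total.

8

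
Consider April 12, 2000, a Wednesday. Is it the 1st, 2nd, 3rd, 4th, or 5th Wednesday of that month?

2nd

Day 12 falls in week ⌈12/7⌉ of the month.
Days 1–7 hold the 1st Wednesday, 8–14 the 2nd, 15–21 the 3rd, 22–28 the 4th, 29–31 the 5th.
12 is in the range for the 2nd.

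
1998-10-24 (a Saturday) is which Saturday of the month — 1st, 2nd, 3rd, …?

4th

Day 24 falls in week ⌈24/7⌉ of the month.
Days 1–7 hold the 1st Saturday, 8–14 the 2nd, 15–21 the 3rd, 22–28 the 4th, 29–31 the 5th.
24 is in the range for the 4th.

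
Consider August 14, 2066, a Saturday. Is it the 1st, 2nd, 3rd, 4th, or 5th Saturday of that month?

2nd

Day 14 falls in week ⌈14/7⌉ of the month.
Days 1–7 hold the 1st Saturday, 8–14 the 2nd, 15–21 the 3rd, 22–28 the 4th, 29–31 the 5th.
14 is in the range for the 2nd.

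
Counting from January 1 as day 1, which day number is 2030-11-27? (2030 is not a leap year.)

331

Days in months before November: 31 + 28 + 31 + 30 + 31 + 30 + 31 + 31 + 30 + 31 = 304.
Plus 27 days into November → day 331.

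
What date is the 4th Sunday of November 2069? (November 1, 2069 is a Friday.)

November 24, 2069

November 2069 begins on a Friday, so the first Sunday is November 3 (2 days later).
The 4th Sunday is 3 weeks later: 3 + 21 = 24.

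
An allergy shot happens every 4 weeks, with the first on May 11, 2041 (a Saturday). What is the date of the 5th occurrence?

Aug 31, 2041

The 5th occurrence is 4 intervals after the first: 4 × 28 = 112 days after May 11, 2041.
May has 31 days — 20 days to the end of May leaves 92.
Jun has 30 days (62 left).
Jul has 31 days (31 left).
31 days into Aug → Aug 31, 2041.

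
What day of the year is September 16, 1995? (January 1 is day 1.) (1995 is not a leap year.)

Days in months before September: 31 + 28 + 31 + 30 + 31 + 30 + 31 + 31 = 243.
Plus 16 days into September → day 259.

259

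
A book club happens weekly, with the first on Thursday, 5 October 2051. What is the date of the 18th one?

1 February 2052

The 18th occurrence is 17 intervals after the first: 17 × 7 = 119 days after 5 October 2051.
October has 31 days — 26 days to the end of October leaves 93.
November has 30 days (63 left).
December has 31 days (32 left).
January has 31 days (1 left).
1 day into February → 1 February 2052.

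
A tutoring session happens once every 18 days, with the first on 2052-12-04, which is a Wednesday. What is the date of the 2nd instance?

2052-12-22

The 2nd occurrence is 1 interval after the first: 1 × 18 = 18 days after 2052-12-04.
18 days later is 2052-12-22.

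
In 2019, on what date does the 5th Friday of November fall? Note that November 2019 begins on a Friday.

29 November 2019

November 2019 begins on a Friday, so the first Friday is November 1.
The 5th Friday is 4 weeks later: 1 + 28 = 29.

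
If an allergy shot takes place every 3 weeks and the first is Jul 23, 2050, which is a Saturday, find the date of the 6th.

The 6th occurrence is 5 intervals after the first: 5 × 21 = 105 days after Jul 23, 2050.
Jul has 31 days — 8 days to the end of Jul leaves 97.
Aug has 31 days (66 left).
Sep has 30 days (36 left).
Oct has 31 days (5 left).
5 days into Nov → Nov 5, 2050.

Nov 5, 2050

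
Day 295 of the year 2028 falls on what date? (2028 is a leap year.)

21 October 2028

January has 31 days (295 − 31 = 264 remain).
February has 29 days (264 − 29 = 235 remain).
March has 31 days (235 − 31 = 204 remain).
April has 30 days (204 − 30 = 174 remain).
May has 31 days (174 − 31 = 143 remain).
June has 30 days (143 − 30 = 113 remain).
July has 31 days (113 − 31 = 82 remain).
August has 31 days (82 − 31 = 51 remain).
September has 30 days (51 − 30 = 21 remain).
21 into October → October 21.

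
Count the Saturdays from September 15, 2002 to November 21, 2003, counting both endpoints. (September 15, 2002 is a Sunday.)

September 15, 2002 is a Sunday; the first Saturday on or after it is September 21, 2002 (6 days later).
From September 21, 2002 to November 21, 2003: 101 + 325 = 426 days (rest of 2002, to November 21, 2003 in 2003).
426 ÷ 7 = 60 full weeks with remainder 6, so 60 more Saturdays after the first → 61.

61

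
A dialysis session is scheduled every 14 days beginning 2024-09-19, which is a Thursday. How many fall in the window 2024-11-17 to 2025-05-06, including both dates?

Occurrences land 14·i days after 2024-09-19 for i = 0, 1, 2, …
2024-11-17 is 59 days after the start; 59 ÷ 14 = 4 remainder 3; since the remainder is 3, round up to i = 5. First occurrence in the window: #6 on 2024-11-28 (5×14 = 70 days in).
2025-05-06 is 229 days after the start; 229 ÷ 14 = 16 remainder 5. Last occurrence in the window: #17 on 2025-05-01.
Occurrences #6 through #17: 12 in total.

12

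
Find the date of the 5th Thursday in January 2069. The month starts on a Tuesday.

31 January 2069

January 2069 begins on a Tuesday, so the first Thursday is January 3 (2 days later).
The 5th Thursday is 4 weeks later: 3 + 28 = 31.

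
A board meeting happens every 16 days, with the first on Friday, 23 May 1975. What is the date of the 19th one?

6 March 1976

The 19th occurrence is 18 intervals after the first: 18 × 16 = 288 days after 23 May 1975.
May has 31 days — 8 days to the end of May leaves 280.
June has 30 days (250 left).
July has 31 days (219 left).
August has 31 days (188 left).
September has 30 days (158 left).
October has 31 days (127 left).
November has 30 days (97 left).
December has 31 days (66 left).
January has 31 days (35 left).
February has 29 days (6 left).
6 days into March → 6 March 1976.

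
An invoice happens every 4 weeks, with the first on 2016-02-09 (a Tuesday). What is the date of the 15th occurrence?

The 15th occurrence is 14 intervals after the first: 14 × 28 = 392 days after 2016-02-09.
February has 29 days — 20 days to the end of February leaves 372.
March has 31 days (341 left).
April has 30 days (311 left).
May has 31 days (280 left).
June has 30 days (250 left).
July has 31 days (219 left).
August has 31 days (188 left).
September has 30 days (158 left).
October has 31 days (127 left).
November has 30 days (97 left).
December has 31 days (66 left).
January has 31 days (35 left).
February has 28 days (7 left).
7 days into March → 2017-03-07.

2017-03-07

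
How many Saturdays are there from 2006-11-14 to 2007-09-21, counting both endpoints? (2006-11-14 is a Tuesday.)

2006-11-14 is a Tuesday; the first Saturday on or after it is 2006-11-18 (4 days later).
From 2006-11-18 to 2007-09-21: 12 + 31 + 31 + 28 + 31 + 30 + 31 + 30 + 31 + 31 + 21 = 307 days (rest of November, December, January, February, March, April, May, June, July, August, September).
307 ÷ 7 = 43 full weeks with remainder 6, so 43 more Saturdays after the first → 44.

44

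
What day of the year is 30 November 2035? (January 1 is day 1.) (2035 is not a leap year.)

334

Days in months before November: 31 + 28 + 31 + 30 + 31 + 30 + 31 + 31 + 30 + 31 = 304.
Plus 30 days into November → day 334.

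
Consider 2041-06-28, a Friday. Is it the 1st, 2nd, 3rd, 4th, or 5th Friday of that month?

4th

Day 28 falls in week ⌈28/7⌉ of the month.
Days 1–7 hold the 1st Friday, 8–14 the 2nd, 15–21 the 3rd, 22–28 the 4th, 29–31 the 5th.
28 is in the range for the 4th.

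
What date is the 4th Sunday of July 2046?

2046-07-22

The first Sunday of July 2046 is July 1.
The 4th Sunday is 3 weeks later: 1 + 21 = 22.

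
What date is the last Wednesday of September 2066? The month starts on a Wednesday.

2066-09-29

September 2066 begins on a Wednesday, so the first Wednesday is September 1.
September 2066 has 30 days. Adding weeks: 1, 8, 15, 22, 29 — the last one ≤ 30 is the 29th.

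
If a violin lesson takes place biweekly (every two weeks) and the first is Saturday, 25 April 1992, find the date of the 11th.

The 11th occurrence is 10 intervals after the first: 10 × 14 = 140 days after 25 April 1992.
April has 30 days — 5 days to the end of April leaves 135.
May has 31 days (104 left).
June has 30 days (74 left).
July has 31 days (43 left).
August has 31 days (12 left).
12 days into September → 12 September 1992.

12 September 1992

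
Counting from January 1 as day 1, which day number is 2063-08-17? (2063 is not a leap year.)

229

Days in months before August: 31 + 28 + 31 + 30 + 31 + 30 + 31 = 212.
Plus 17 days into August → day 229.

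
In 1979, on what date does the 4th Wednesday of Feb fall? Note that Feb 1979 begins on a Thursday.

Feb 1979 begins on a Thursday, so the first Wednesday is Feb 7 (6 days later).
The 4th Wednesday is 3 weeks later: 7 + 21 = 28.

Feb 28, 1979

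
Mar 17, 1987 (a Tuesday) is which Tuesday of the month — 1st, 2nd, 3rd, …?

Day 17 falls in week ⌈17/7⌉ of the month.
Days 1–7 hold the 1st Tuesday, 8–14 the 2nd, 15–21 the 3rd, 22–28 the 4th, 29–31 the 5th.
17 is in the range for the 3rd.

3rd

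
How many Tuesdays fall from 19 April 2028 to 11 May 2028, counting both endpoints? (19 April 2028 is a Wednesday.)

19 April 2028 is a Wednesday; the first Tuesday on or after it is 25 April 2028 (6 days later).
From 25 April 2028 to 11 May 2028: 5 + 11 = 16 days (rest of April, May).
16 ÷ 7 = 2 full weeks with remainder 2, so 2 more Tuesdays after the first → 3.

3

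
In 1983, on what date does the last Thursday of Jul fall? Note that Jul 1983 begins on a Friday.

Jul 28, 1983

Jul 1983 begins on a Friday, so the first Thursday is Jul 7 (6 days later).
Jul 1983 has 31 days. Adding weeks: 7, 14, 21, 28 — the last one ≤ 31 is the 28th.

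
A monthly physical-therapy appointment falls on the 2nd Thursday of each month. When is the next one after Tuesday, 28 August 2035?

August 2035 starts on a Wednesday; its first Thursday is the 2nd, so the 2nd Thursday is the 9th — 9 August 2035.
That is not after 28 August 2035, so look at September 2035.
September 2035 starts on a Saturday; its first Thursday is the 6th, so the 2nd Thursday is the 13th — 13 September 2035.

13 September 2035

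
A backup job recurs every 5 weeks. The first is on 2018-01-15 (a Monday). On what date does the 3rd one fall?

The 3rd occurrence is 2 intervals after the first: 2 × 35 = 70 days after 2018-01-15.
January has 31 days — 16 days to the end of January leaves 54.
February has 28 days (26 left).
26 days into March → 2018-03-26.

2018-03-26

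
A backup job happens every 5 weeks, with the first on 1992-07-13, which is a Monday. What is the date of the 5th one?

The 5th occurrence is 4 intervals after the first: 4 × 35 = 140 days after 1992-07-13.
July has 31 days — 18 days to the end of July leaves 122.
August has 31 days (91 left).
September has 30 days (61 left).
October has 31 days (30 left).
30 days into November → 1992-11-30.

1992-11-30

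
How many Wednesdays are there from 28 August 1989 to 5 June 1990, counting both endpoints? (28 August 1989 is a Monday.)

28 August 1989 is a Monday; the first Wednesday on or after it is 30 August 1989 (2 days later).
From 30 August 1989 to 5 June 1990: 1 + 30 + 31 + 30 + 31 + 31 + 28 + 31 + 30 + 31 + 5 = 279 days (rest of August, September, October, November, December, January, February, March, April, May, June).
279 ÷ 7 = 39 full weeks with remainder 6, so 39 more Wednesdays after the first → 40.

40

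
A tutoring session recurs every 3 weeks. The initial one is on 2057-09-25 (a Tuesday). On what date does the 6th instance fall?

The 6th occurrence is 5 intervals after the first: 5 × 21 = 105 days after 2057-09-25.
September has 30 days — 5 days to the end of September leaves 100.
October has 31 days (69 left).
November has 30 days (39 left).
December has 31 days (8 left).
8 days into January → 2058-01-08.

2058-01-08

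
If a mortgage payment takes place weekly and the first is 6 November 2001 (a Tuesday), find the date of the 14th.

The 14th occurrence is 13 intervals after the first: 13 × 7 = 91 days after 6 November 2001.
November has 30 days — 24 days to the end of November leaves 67.
December has 31 days (36 left).
January has 31 days (5 left).
5 days into February → 5 February 2002.

5 February 2002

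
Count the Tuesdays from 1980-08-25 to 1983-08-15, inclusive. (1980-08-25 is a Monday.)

1980-08-25 is a Monday; the first Tuesday on or after it is 1980-08-26 (1 day later).
From 1980-08-26 to 1983-08-15: 127 + 365 + 365 + 227 = 1084 days (rest of 1980, 1981, 1982, to 1983-08-15 in 1983).
1084 ÷ 7 = 154 full weeks with remainder 6, so 154 more Tuesdays after the first → 155.

155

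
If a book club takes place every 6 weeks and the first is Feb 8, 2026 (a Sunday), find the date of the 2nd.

The 2nd occurrence is 1 interval after the first: 1 × 42 = 42 days after Feb 8, 2026.
Feb has 28 days — 20 days to the end of Feb leaves 22.
22 days into Mar → Mar 22, 2026.

Mar 22, 2026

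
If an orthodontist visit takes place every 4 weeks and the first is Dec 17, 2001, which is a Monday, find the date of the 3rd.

Feb 11, 2002

The 3rd occurrence is 2 intervals after the first: 2 × 28 = 56 days after Dec 17, 2001.
Dec has 31 days — 14 days to the end of Dec leaves 42.
Jan has 31 days (11 left).
11 days into Feb → Feb 11, 2002.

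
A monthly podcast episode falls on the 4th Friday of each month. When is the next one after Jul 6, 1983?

Jul 22, 1983

Jul 1983 starts on a Friday; its first Friday is the 1st, so the 4th Friday is the 22nd — Jul 22, 1983.
Jul 22, 1983 is after Jul 6, 1983, so that is the next one.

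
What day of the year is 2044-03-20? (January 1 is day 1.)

80

Days in months before March: 31 + 29 = 60.
Plus 20 days into March → day 80.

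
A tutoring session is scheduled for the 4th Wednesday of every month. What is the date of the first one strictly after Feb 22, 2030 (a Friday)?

Feb 27, 2030

Feb 2030 starts on a Friday; its first Wednesday is the 6th, so the 4th Wednesday is the 27th — Feb 27, 2030.
Feb 27, 2030 is after Feb 22, 2030, so that is the next one.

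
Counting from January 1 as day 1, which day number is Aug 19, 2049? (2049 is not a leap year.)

Days in months before Aug: 31 + 28 + 31 + 30 + 31 + 30 + 31 = 212.
Plus 19 days into Aug → day 231.

231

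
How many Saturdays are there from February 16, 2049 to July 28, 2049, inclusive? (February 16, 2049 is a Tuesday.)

February 16, 2049 is a Tuesday; the first Saturday on or after it is February 20, 2049 (4 days later).
From February 20, 2049 to July 28, 2049: 8 + 31 + 30 + 31 + 30 + 28 = 158 days (rest of February, March, April, May, June, July).
158 ÷ 7 = 22 full weeks with remainder 4, so 22 more Saturdays after the first → 23.

23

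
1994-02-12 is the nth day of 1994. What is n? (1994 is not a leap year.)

Days in months before February: 31 = 31.
Plus 12 days into February → day 43.

43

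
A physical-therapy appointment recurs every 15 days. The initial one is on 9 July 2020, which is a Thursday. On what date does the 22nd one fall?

The 22nd occurrence is 21 intervals after the first: 21 × 15 = 315 days after 9 July 2020.
July has 31 days — 22 days to the end of July leaves 293.
August has 31 days (262 left).
September has 30 days (232 left).
October has 31 days (201 left).
November has 30 days (171 left).
December has 31 days (140 left).
January has 31 days (109 left).
February has 28 days (81 left).
March has 31 days (50 left).
April has 30 days (20 left).
20 days into May → 20 May 2021.

20 May 2021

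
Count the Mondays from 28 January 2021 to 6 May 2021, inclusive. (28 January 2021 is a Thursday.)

14

28 January 2021 is a Thursday; the first Monday on or after it is 1 February 2021 (4 days later).
From 1 February 2021 to 6 May 2021: 27 + 31 + 30 + 6 = 94 days (rest of February, March, April, May).
94 ÷ 7 = 13 full weeks with remainder 3, so 13 more Mondays after the first → 14.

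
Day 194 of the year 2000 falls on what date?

January has 31 days (194 − 31 = 163 remain).
February has 29 days (163 − 29 = 134 remain).
March has 31 days (134 − 31 = 103 remain).
April has 30 days (103 − 30 = 73 remain).
May has 31 days (73 − 31 = 42 remain).
June has 30 days (42 − 30 = 12 remain).
12 into July → July 12.

July 12, 2000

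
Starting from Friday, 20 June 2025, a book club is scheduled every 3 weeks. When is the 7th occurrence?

The 7th occurrence is 6 intervals after the first: 6 × 21 = 126 days after 20 June 2025.
June has 30 days — 10 days to the end of June leaves 116.
July has 31 days (85 left).
August has 31 days (54 left).
September has 30 days (24 left).
24 days into October → 24 October 2025.

24 October 2025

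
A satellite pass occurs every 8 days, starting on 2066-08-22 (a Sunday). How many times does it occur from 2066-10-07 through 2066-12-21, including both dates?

10

Occurrences land 8·i days after 2066-08-22 for i = 0, 1, 2, …
2066-10-07 is 46 days after the start; 46 ÷ 8 = 5 remainder 6; since the remainder is 6, round up to i = 6. First occurrence in the window: #7 on 2066-10-09 (6×8 = 48 days in).
2066-12-21 is 121 days after the start; 121 ÷ 8 = 15 remainder 1. Last occurrence in the window: #16 on 2066-12-20.
Occurrences #7 through #16: 10 in total.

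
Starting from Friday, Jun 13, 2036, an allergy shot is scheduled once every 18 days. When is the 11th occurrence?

The 11th occurrence is 10 intervals after the first: 10 × 18 = 180 days after Jun 13, 2036.
Jun has 30 days — 17 days to the end of Jun leaves 163.
Jul has 31 days (132 left).
Aug has 31 days (101 left).
Sep has 30 days (71 left).
Oct has 31 days (40 left).
Nov has 30 days (10 left).
10 days into Dec → Dec 10, 2036.

Dec 10, 2036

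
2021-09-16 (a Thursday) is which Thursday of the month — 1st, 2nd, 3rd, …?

Day 16 falls in week ⌈16/7⌉ of the month.
Days 1–7 hold the 1st Thursday, 8–14 the 2nd, 15–21 the 3rd, 22–28 the 4th, 29–31 the 5th.
16 is in the range for the 3rd.

3rd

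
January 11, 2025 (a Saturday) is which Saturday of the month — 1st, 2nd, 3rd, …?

2nd

Day 11 falls in week ⌈11/7⌉ of the month.
Days 1–7 hold the 1st Saturday, 8–14 the 2nd, 15–21 the 3rd, 22–28 the 4th, 29–31 the 5th.
11 is in the range for the 2nd.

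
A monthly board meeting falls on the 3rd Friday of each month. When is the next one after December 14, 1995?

December 15, 1995

December 1995 starts on a Friday; its first Friday is the 1st, so the 3rd Friday is the 15th — December 15, 1995.
December 15, 1995 is after December 14, 1995, so that is the next one.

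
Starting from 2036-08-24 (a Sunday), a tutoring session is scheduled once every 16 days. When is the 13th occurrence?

2037-03-04

The 13th occurrence is 12 intervals after the first: 12 × 16 = 192 days after 2036-08-24.
August has 31 days — 7 days to the end of August leaves 185.
September has 30 days (155 left).
October has 31 days (124 left).
November has 30 days (94 left).
December has 31 days (63 left).
January has 31 days (32 left).
February has 28 days (4 left).
4 days into March → 2037-03-04.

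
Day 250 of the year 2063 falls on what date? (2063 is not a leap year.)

September 7, 2063

January has 31 days (250 − 31 = 219 remain).
February has 28 days (219 − 28 = 191 remain).
March has 31 days (191 − 31 = 160 remain).
April has 30 days (160 − 30 = 130 remain).
May has 31 days (130 − 31 = 99 remain).
June has 30 days (99 − 30 = 69 remain).
July has 31 days (69 − 31 = 38 remain).
August has 31 days (38 − 31 = 7 remain).
7 into September → September 7.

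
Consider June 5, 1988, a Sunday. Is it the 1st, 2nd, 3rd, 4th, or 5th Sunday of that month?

Day 5 falls in week ⌈5/7⌉ of the month.
Days 1–7 hold the 1st Sunday, 8–14 the 2nd, 15–21 the 3rd, 22–28 the 4th, 29–31 the 5th.
5 is in the range for the 1st.

1st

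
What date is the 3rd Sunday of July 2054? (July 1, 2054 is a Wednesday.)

July 2054 begins on a Wednesday, so the first Sunday is July 5 (4 days later).
The 3rd Sunday is 2 weeks later: 5 + 14 = 19.

19 July 2054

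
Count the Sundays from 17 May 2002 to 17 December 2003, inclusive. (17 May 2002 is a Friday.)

83

17 May 2002 is a Friday; the first Sunday on or after it is 19 May 2002 (2 days later).
From 19 May 2002 to 17 December 2003: 226 + 351 = 577 days (rest of 2002, to 17 December 2003 in 2003).
577 ÷ 7 = 82 full weeks with remainder 3, so 82 more Sundays after the first → 83.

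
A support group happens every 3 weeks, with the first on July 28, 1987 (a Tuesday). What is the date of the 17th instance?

The 17th occurrence is 16 intervals after the first: 16 × 21 = 336 days after July 28, 1987.
July has 31 days — 3 days to the end of July leaves 333.
August has 31 days (302 left).
September has 30 days (272 left).
October has 31 days (241 left).
November has 30 days (211 left).
December has 31 days (180 left).
January has 31 days (149 left).
February has 29 days (120 left).
March has 31 days (89 left).
April has 30 days (59 left).
May has 31 days (28 left).
28 days into June → June 28, 1988.

June 28, 1988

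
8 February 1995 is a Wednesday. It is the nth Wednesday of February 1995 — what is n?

Day 8 falls in week ⌈8/7⌉ of the month.
Days 1–7 hold the 1st Wednesday, 8–14 the 2nd, 15–21 the 3rd, 22–28 the 4th, 29–31 the 5th.
8 is in the range for the 2nd.

2nd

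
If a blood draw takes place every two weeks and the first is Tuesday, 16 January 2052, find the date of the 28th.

The 28th occurrence is 27 intervals after the first: 27 × 14 = 378 days after 16 January 2052.
January has 31 days — 15 days to the end of January leaves 363.
February has 29 days (334 left).
March has 31 days (303 left).
April has 30 days (273 left).
May has 31 days (242 left).
June has 30 days (212 left).
July has 31 days (181 left).
August has 31 days (150 left).
September has 30 days (120 left).
October has 31 days (89 left).
November has 30 days (59 left).
December has 31 days (28 left).
28 days into January → 28 January 2053.

28 January 2053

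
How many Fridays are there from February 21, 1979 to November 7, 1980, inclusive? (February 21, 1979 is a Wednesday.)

90

February 21, 1979 is a Wednesday; the first Friday on or after it is February 23, 1979 (2 days later).
From February 23, 1979 to November 7, 1980: 311 + 312 = 623 days (rest of 1979, to November 7, 1980 in 1980).
623 ÷ 7 = 89 full weeks with remainder 0, so 89 more Fridays after the first → 90.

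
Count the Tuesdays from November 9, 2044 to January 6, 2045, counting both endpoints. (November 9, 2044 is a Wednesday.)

November 9, 2044 is a Wednesday; the first Tuesday on or after it is November 15, 2044 (6 days later).
From November 15, 2044 to January 6, 2045: 15 + 31 + 6 = 52 days (rest of November, December, January).
52 ÷ 7 = 7 full weeks with remainder 3, so 7 more Tuesdays after the first → 8.

8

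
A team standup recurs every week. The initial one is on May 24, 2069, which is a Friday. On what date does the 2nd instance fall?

The 2nd occurrence is 1 interval after the first: 1 × 7 = 7 days after May 24, 2069.
7 days later is May 31, 2069.

May 31, 2069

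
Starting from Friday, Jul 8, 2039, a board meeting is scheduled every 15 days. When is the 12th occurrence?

Dec 20, 2039

The 12th occurrence is 11 intervals after the first: 11 × 15 = 165 days after Jul 8, 2039.
Jul has 31 days — 23 days to the end of Jul leaves 142.
Aug has 31 days (111 left).
Sep has 30 days (81 left).
Oct has 31 days (50 left).
Nov has 30 days (20 left).
20 days into Dec → Dec 20, 2039.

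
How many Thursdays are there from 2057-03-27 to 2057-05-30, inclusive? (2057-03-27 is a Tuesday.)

2057-03-27 is a Tuesday; the first Thursday on or after it is 2057-03-29 (2 days later).
From 2057-03-29 to 2057-05-30: 2 + 30 + 30 = 62 days (rest of March, April, May).
62 ÷ 7 = 8 full weeks with remainder 6, so 8 more Thursdays after the first → 9.

9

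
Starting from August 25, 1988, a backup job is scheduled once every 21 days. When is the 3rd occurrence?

October 6, 1988

The 3rd occurrence is 2 intervals after the first: 2 × 21 = 42 days after August 25, 1988.
August has 31 days — 6 days to the end of August leaves 36.
September has 30 days (6 left).
6 days into October → October 6, 1988.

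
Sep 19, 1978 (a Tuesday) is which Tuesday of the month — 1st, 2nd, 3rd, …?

Day 19 falls in week ⌈19/7⌉ of the month.
Days 1–7 hold the 1st Tuesday, 8–14 the 2nd, 15–21 the 3rd, 22–28 the 4th, 29–31 the 5th.
19 is in the range for the 3rd.

3rd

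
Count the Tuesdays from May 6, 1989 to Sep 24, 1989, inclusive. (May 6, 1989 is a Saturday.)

May 6, 1989 is a Saturday; the first Tuesday on or after it is May 9, 1989 (3 days later).
From May 9, 1989 to Sep 24, 1989: 22 + 30 + 31 + 31 + 24 = 138 days (rest of May, Jun, Jul, Aug, Sep).
138 ÷ 7 = 19 full weeks with remainder 5, so 19 more Tuesdays after the first → 20.

20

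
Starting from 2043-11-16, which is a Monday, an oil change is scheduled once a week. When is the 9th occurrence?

2044-01-11

The 9th occurrence is 8 intervals after the first: 8 × 7 = 56 days after 2043-11-16.
November has 30 days — 14 days to the end of November leaves 42.
December has 31 days (11 left).
11 days into January → 2044-01-11.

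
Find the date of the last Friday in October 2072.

28 October 2072

October 2072 begins on a Saturday, so the first Friday is October 7 (6 days later).
October 2072 has 31 days. Adding weeks: 7, 14, 21, 28 — the last one ≤ 31 is the 28th.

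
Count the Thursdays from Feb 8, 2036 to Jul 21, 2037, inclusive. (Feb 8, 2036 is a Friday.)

75

Feb 8, 2036 is a Friday; the first Thursday on or after it is Feb 14, 2036 (6 days later).
From Feb 14, 2036 to Jul 21, 2037: 321 + 202 = 523 days (rest of 2036, to Jul 21, 2037 in 2037).
523 ÷ 7 = 74 full weeks with remainder 5, so 74 more Thursdays after the first → 75.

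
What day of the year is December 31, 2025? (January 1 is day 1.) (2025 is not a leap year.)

Days in months before December: 31 + 28 + 31 + 30 + 31 + 30 + 31 + 31 + 30 + 31 + 30 = 334.
Plus 31 days into December → day 365.

365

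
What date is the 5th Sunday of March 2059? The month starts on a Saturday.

March 30, 2059

March 2059 begins on a Saturday, so the first Sunday is March 2 (1 day later).
The 5th Sunday is 4 weeks later: 2 + 28 = 30.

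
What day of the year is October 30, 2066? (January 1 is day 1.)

303

Days in months before October: 31 + 28 + 31 + 30 + 31 + 30 + 31 + 31 + 30 = 273.
Plus 30 days into October → day 303.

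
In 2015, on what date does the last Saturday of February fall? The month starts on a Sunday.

February 2015 begins on a Sunday, so the first Saturday is February 7 (6 days later).
February 2015 has 28 days. Adding weeks: 7, 14, 21, 28 — the last one ≤ 28 is the 28th.

2015-02-28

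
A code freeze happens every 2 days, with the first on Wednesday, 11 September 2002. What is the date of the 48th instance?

The 48th occurrence is 47 intervals after the first: 47 × 2 = 94 days after 11 September 2002.
September has 30 days — 19 days to the end of September leaves 75.
October has 31 days (44 left).
November has 30 days (14 left).
14 days into December → 14 December 2002.

14 December 2002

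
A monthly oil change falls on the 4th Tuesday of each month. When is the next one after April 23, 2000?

April 25, 2000

April 2000 starts on a Saturday; its first Tuesday is the 4th, so the 4th Tuesday is the 25th — April 25, 2000.
April 25, 2000 is after April 23, 2000, so that is the next one.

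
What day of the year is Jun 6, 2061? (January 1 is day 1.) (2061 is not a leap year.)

157

Days in months before Jun: 31 + 28 + 31 + 30 + 31 = 151.
Plus 6 days into Jun → day 157.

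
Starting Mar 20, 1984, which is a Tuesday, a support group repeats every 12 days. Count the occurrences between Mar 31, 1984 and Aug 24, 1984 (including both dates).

13

Occurrences land 12·i days after Mar 20, 1984 for i = 0, 1, 2, …
Mar 31, 1984 is 11 days after the start; 11 ÷ 12 = 0 remainder 11; since the remainder is 11, round up to i = 1. First occurrence in the window: #2 on Apr 1, 1984 (1×12 = 12 days in).
Aug 24, 1984 is 157 days after the start; 157 ÷ 12 = 13 remainder 1. Last occurrence in the window: #14 on Aug 23, 1984.
Occurrences #2 through #14: 13 in total.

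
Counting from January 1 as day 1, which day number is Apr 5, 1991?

95

Days in months before Apr: 31 + 28 + 31 = 90.
Plus 5 days into Apr → day 95.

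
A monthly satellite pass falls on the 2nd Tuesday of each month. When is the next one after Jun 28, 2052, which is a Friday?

Jun 2052 starts on a Saturday; its first Tuesday is the 4th, so the 2nd Tuesday is the 11th — Jun 11, 2052.
That is not after Jun 28, 2052, so look at Jul 2052.
Jul 2052 starts on a Monday; its first Tuesday is the 2nd, so the 2nd Tuesday is the 9th — Jul 9, 2052.

Jul 9, 2052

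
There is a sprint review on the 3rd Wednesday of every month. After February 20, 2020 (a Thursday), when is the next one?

March 18, 2020

February 2020 starts on a Saturday; its first Wednesday is the 5th, so the 3rd Wednesday is the 19th — February 19, 2020.
That is not after February 20, 2020, so look at March 2020.
March 2020 starts on a Sunday; its first Wednesday is the 4th, so the 3rd Wednesday is the 18th — March 18, 2020.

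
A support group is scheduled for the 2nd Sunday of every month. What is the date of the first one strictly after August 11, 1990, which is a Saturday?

August 1990 starts on a Wednesday; its first Sunday is the 5th, so the 2nd Sunday is the 12th — August 12, 1990.
August 12, 1990 is after August 11, 1990, so that is the next one.

August 12, 1990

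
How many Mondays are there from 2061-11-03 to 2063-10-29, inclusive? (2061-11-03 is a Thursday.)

104

2061-11-03 is a Thursday; the first Monday on or after it is 2061-11-07 (4 days later).
From 2061-11-07 to 2063-10-29: 54 + 365 + 302 = 721 days (rest of 2061, 2062, to 2063-10-29 in 2063).
721 ÷ 7 = 103 full weeks with remainder 0, so 103 more Mondays after the first → 104.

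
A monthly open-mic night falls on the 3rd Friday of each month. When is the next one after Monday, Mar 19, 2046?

Mar 2046 starts on a Thursday; its first Friday is the 2nd, so the 3rd Friday is the 16th — Mar 16, 2046.
That is not after Mar 19, 2046, so look at Apr 2046.
Apr 2046 starts on a Sunday; its first Friday is the 6th, so the 3rd Friday is the 20th — Apr 20, 2046.

Apr 20, 2046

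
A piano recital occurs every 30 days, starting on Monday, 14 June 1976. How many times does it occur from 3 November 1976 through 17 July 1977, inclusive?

9

Occurrences land 30·i days after 14 June 1976 for i = 0, 1, 2, …
3 November 1976 is 142 days after the start; 142 ÷ 30 = 4 remainder 22; since the remainder is 22, round up to i = 5. First occurrence in the window: #6 on 11 November 1976 (5×30 = 150 days in).
17 July 1977 is 398 days after the start; 398 ÷ 30 = 13 remainder 8. Last occurrence in the window: #14 on 9 July 1977.
Occurrences #6 through #14: 9 in total.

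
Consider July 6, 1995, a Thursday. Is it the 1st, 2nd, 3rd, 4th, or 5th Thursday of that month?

Day 6 falls in week ⌈6/7⌉ of the month.
Days 1–7 hold the 1st Thursday, 8–14 the 2nd, 15–21 the 3rd, 22–28 the 4th, 29–31 the 5th.
6 is in the range for the 1st.

1st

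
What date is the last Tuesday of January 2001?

30 January 2001

The first Tuesday of January 2001 is January 2.
January 2001 has 31 days. Adding weeks: 2, 9, 16, 23, 30 — the last one ≤ 31 is the 30th.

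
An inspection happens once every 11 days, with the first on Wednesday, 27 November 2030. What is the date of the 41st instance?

10 February 2032

The 41st occurrence is 40 intervals after the first: 40 × 11 = 440 days after 27 November 2030.
November has 30 days — 3 days to the end of November leaves 437.
From end of November to end of 2030 is 31 days (406 left).
2031 has 365 days (41 left).
January has 31 days (10 left).
10 days into February → 10 February 2032.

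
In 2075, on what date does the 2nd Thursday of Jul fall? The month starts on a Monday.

Jul 2075 begins on a Monday, so the first Thursday is Jul 4 (3 days later).
The 2nd Thursday is 1 weeks later: 4 + 7 = 11.

Jul 11, 2075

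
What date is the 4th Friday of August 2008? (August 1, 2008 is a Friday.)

22 August 2008

August 2008 begins on a Friday, so the first Friday is August 1.
The 4th Friday is 3 weeks later: 1 + 21 = 22.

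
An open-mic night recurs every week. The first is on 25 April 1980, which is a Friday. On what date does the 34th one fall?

12 December 1980

The 34th occurrence is 33 intervals after the first: 33 × 7 = 231 days after 25 April 1980.
April has 30 days — 5 days to the end of April leaves 226.
May has 31 days (195 left).
June has 30 days (165 left).
July has 31 days (134 left).
August has 31 days (103 left).
September has 30 days (73 left).
October has 31 days (42 left).
November has 30 days (12 left).
12 days into December → 12 December 1980.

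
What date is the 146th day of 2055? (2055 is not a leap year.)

January has 31 days (146 − 31 = 115 remain).
February has 28 days (115 − 28 = 87 remain).
March has 31 days (87 − 31 = 56 remain).
April has 30 days (56 − 30 = 26 remain).
26 into May → May 26.

26 May 2055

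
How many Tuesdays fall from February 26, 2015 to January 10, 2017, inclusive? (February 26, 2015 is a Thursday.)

February 26, 2015 is a Thursday; the first Tuesday on or after it is March 3, 2015 (5 days later).
From March 3, 2015 to January 10, 2017: 303 + 366 + 10 = 679 days (rest of 2015, 2016, to January 10, 2017 in 2017).
679 ÷ 7 = 97 full weeks with remainder 0, so 97 more Tuesdays after the first → 98.

98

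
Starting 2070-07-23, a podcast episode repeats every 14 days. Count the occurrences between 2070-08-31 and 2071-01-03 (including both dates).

9

Occurrences land 14·i days after 2070-07-23 for i = 0, 1, 2, …
2070-08-31 is 39 days after the start; 39 ÷ 14 = 2 remainder 11; since the remainder is 11, round up to i = 3. First occurrence in the window: #4 on 2070-09-03 (3×14 = 42 days in).
2071-01-03 is 164 days after the start; 164 ÷ 14 = 11 remainder 10. Last occurrence in the window: #12 on 2070-12-24.
Occurrences #4 through #12: 9 in total.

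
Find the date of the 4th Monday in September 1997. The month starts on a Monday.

September 1997 begins on a Monday, so the first Monday is September 1.
The 4th Monday is 3 weeks later: 1 + 21 = 22.

22 September 1997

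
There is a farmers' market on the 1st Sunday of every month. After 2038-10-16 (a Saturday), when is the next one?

October 2038 starts on a Friday, so its 1st Sunday is 2038-10-03 (2 days in).
That is not after 2038-10-16, so look at November 2038.
November 2038 starts on a Monday, so its 1st Sunday is 2038-11-07 (6 days in).

2038-11-07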